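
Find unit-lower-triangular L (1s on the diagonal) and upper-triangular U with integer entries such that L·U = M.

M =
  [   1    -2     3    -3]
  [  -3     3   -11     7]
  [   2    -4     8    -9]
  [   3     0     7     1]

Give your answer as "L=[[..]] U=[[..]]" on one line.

L=[[1,0,0,0],[-3,1,0,0],[2,0,1,0],[3,-2,-3,1]] U=[[1,-2,3,-3],[0,-3,-2,-2],[0,0,2,-3],[0,0,0,-3]]

  R1 -= -3·R0 → [0,-3,-2,-2]
  R2 -= 2·R0 → [0,0,2,-3]
  R3 -= 3·R0 → [0,6,-2,10]
  R2 -= 0·R1 → [0,0,2,-3]
  R3 -= -2·R1 → [0,0,-6,6]
  R3 -= -3·R2 → [0,0,0,-3]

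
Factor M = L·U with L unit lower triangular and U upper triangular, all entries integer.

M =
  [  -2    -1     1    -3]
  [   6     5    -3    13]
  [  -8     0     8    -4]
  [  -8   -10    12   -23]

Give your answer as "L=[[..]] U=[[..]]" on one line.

L=[[1,0,0,0],[-3,1,0,0],[4,2,1,0],[4,-3,2,1]] U=[[-2,-1,1,-3],[0,2,0,4],[0,0,4,0],[0,0,0,1]]

  r1 -= -3·r0 → [0,2,0,4]
  r2 -= 4·r0 → [0,4,4,8]
  r3 -= 4·r0 → [0,-6,8,-11]
  r2 -= 2·r1 → [0,0,4,0]
  r3 -= -3·r1 → [0,0,8,1]
  r3 -= 2·r2 → [0,0,0,1]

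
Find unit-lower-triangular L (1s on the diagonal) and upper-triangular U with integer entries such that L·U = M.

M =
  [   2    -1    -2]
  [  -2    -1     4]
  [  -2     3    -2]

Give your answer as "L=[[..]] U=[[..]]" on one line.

L=[[1,0,0],[-1,1,0],[-1,-1,1]] U=[[2,-1,-2],[0,-2,2],[0,0,-2]]

  R1 -= -1·R0 → [0,-2,2]
  R2 -= -1·R0 → [0,2,-4]
  R2 -= -1·R1 → [0,0,-2]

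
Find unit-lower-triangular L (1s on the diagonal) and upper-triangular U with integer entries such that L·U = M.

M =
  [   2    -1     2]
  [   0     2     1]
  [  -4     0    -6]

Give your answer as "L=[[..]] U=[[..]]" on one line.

L=[[1,0,0],[0,1,0],[-2,-1,1]] U=[[2,-1,2],[0,2,1],[0,0,-1]]

  r1 -= 0·r0 → [0,2,1]
  r2 -= -2·r0 → [0,-2,-2]
  r2 -= -1·r1 → [0,0,-1]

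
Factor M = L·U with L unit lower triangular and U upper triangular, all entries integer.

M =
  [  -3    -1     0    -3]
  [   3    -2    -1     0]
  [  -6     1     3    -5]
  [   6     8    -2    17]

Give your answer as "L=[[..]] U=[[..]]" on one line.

L=[[1,0,0,0],[-1,1,0,0],[2,-1,1,0],[-2,-2,-2,1]] U=[[-3,-1,0,-3],[0,-3,-1,-3],[0,0,2,-2],[0,0,0,1]]

  R1 -= -1·R0 → [0,-3,-1,-3]
  R2 -= 2·R0 → [0,3,3,1]
  R3 -= -2·R0 → [0,6,-2,11]
  R2 -= -1·R1 → [0,0,2,-2]
  R3 -= -2·R1 → [0,0,-4,5]
  R3 -= -2·R2 → [0,0,0,1]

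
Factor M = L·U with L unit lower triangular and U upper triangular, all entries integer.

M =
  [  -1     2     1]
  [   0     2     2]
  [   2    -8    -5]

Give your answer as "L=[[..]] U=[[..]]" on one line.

  R1 -= 0·R0 → [0,2,2]
  R2 -= -2·R0 → [0,-4,-3]
  R2 -= -2·R1 → [0,0,1]

L=[[1,0,0],[0,1,0],[-2,-2,1]] U=[[-1,2,1],[0,2,2],[0,0,1]]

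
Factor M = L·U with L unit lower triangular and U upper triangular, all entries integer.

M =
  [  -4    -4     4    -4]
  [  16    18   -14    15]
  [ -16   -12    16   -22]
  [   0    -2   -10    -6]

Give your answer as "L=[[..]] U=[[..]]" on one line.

  R1 -= -4·R0 → [0,2,2,-1]
  R2 -= 4·R0 → [0,4,0,-6]
  R3 -= 0·R0 → [0,-2,-10,-6]
  R2 -= 2·R1 → [0,0,-4,-4]
  R3 -= -1·R1 → [0,0,-8,-7]
  R3 -= 2·R2 → [0,0,0,1]

L=[[1,0,0,0],[-4,1,0,0],[4,2,1,0],[0,-1,2,1]] U=[[-4,-4,4,-4],[0,2,2,-1],[0,0,-4,-4],[0,0,0,1]]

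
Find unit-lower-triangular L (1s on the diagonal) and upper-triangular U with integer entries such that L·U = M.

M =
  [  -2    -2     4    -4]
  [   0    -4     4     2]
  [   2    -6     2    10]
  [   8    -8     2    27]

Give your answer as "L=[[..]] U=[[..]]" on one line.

  R1 -= 0·R0 → [0,-4,4,2]
  R2 -= -1·R0 → [0,-8,6,6]
  R3 -= -4·R0 → [0,-16,18,11]
  R2 -= 2·R1 → [0,0,-2,2]
  R3 -= 4·R1 → [0,0,2,3]
  R3 -= -1·R2 → [0,0,0,5]

L=[[1,0,0,0],[0,1,0,0],[-1,2,1,0],[-4,4,-1,1]] U=[[-2,-2,4,-4],[0,-4,4,2],[0,0,-2,2],[0,0,0,5]]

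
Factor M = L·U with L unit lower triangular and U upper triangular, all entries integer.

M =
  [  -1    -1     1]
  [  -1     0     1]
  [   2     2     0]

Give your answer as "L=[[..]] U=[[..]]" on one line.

L=[[1,0,0],[1,1,0],[-2,0,1]] U=[[-1,-1,1],[0,1,0],[0,0,2]]

  row1 -= 1·row0 → [0,1,0]
  row2 -= -2·row0 → [0,0,2]
  row2 -= 0·row1 → [0,0,2]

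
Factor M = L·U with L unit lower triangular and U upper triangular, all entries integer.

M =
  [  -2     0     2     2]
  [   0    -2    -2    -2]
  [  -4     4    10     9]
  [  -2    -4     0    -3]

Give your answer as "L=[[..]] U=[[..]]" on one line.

  r1 -= 0·r0 → [0,-2,-2,-2]
  r2 -= 2·r0 → [0,4,6,5]
  r3 -= 1·r0 → [0,-4,-2,-5]
  r2 -= -2·r1 → [0,0,2,1]
  r3 -= 2·r1 → [0,0,2,-1]
  r3 -= 1·r2 → [0,0,0,-2]

L=[[1,0,0,0],[0,1,0,0],[2,-2,1,0],[1,2,1,1]] U=[[-2,0,2,2],[0,-2,-2,-2],[0,0,2,1],[0,0,0,-2]]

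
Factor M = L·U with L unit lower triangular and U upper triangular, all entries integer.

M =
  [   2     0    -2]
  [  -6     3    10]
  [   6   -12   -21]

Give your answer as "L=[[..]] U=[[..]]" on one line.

  row1 -= -3·row0 → [0,3,4]
  row2 -= 3·row0 → [0,-12,-15]
  row2 -= -4·row1 → [0,0,1]

L=[[1,0,0],[-3,1,0],[3,-4,1]] U=[[2,0,-2],[0,3,4],[0,0,1]]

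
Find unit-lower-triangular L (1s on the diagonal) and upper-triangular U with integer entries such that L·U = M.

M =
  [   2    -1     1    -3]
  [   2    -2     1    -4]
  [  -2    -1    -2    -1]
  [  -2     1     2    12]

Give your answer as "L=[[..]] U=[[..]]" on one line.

  r1 -= 1·r0 → [0,-1,0,-1]
  r2 -= -1·r0 → [0,-2,-1,-4]
  r3 -= -1·r0 → [0,0,3,9]
  r2 -= 2·r1 → [0,0,-1,-2]
  r3 -= 0·r1 → [0,0,3,9]
  r3 -= -3·r2 → [0,0,0,3]

L=[[1,0,0,0],[1,1,0,0],[-1,2,1,0],[-1,0,-3,1]] U=[[2,-1,1,-3],[0,-1,0,-1],[0,0,-1,-2],[0,0,0,3]]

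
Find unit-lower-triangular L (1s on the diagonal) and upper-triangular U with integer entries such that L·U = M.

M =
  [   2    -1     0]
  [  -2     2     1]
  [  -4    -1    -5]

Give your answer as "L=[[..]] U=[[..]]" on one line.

L=[[1,0,0],[-1,1,0],[-2,-3,1]] U=[[2,-1,0],[0,1,1],[0,0,-2]]

  row1 -= -1·row0 → [0,1,1]
  row2 -= -2·row0 → [0,-3,-5]
  row2 -= -3·row1 → [0,0,-2]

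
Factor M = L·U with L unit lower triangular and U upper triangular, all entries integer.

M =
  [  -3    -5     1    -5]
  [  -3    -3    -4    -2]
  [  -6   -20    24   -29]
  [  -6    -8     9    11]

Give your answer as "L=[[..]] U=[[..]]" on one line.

L=[[1,0,0,0],[1,1,0,0],[2,-5,1,0],[2,1,-4,1]] U=[[-3,-5,1,-5],[0,2,-5,3],[0,0,-3,-4],[0,0,0,2]]

  r1 -= 1·r0 → [0,2,-5,3]
  r2 -= 2·r0 → [0,-10,22,-19]
  r3 -= 2·r0 → [0,2,7,21]
  r2 -= -5·r1 → [0,0,-3,-4]
  r3 -= 1·r1 → [0,0,12,18]
  r3 -= -4·r2 → [0,0,0,2]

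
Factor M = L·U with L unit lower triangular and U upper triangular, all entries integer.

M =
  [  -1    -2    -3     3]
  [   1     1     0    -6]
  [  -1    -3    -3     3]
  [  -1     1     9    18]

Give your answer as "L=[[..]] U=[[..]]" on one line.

  r1 -= -1·r0 → [0,-1,-3,-3]
  r2 -= 1·r0 → [0,-1,0,0]
  r3 -= 1·r0 → [0,3,12,15]
  r2 -= 1·r1 → [0,0,3,3]
  r3 -= -3·r1 → [0,0,3,6]
  r3 -= 1·r2 → [0,0,0,3]

L=[[1,0,0,0],[-1,1,0,0],[1,1,1,0],[1,-3,1,1]] U=[[-1,-2,-3,3],[0,-1,-3,-3],[0,0,3,3],[0,0,0,3]]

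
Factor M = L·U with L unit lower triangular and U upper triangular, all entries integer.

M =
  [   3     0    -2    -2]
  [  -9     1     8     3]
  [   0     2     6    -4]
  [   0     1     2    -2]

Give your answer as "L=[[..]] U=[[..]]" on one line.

L=[[1,0,0,0],[-3,1,0,0],[0,2,1,0],[0,1,0,1]] U=[[3,0,-2,-2],[0,1,2,-3],[0,0,2,2],[0,0,0,1]]

  R1 -= -3·R0 → [0,1,2,-3]
  R2 -= 0·R0 → [0,2,6,-4]
  R3 -= 0·R0 → [0,1,2,-2]
  R2 -= 2·R1 → [0,0,2,2]
  R3 -= 1·R1 → [0,0,0,1]
  R3 -= 0·R2 → [0,0,0,1]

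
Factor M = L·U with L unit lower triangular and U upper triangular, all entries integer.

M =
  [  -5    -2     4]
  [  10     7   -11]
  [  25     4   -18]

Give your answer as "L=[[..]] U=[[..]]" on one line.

  R1 -= -2·R0 → [0,3,-3]
  R2 -= -5·R0 → [0,-6,2]
  R2 -= -2·R1 → [0,0,-4]

L=[[1,0,0],[-2,1,0],[-5,-2,1]] U=[[-5,-2,4],[0,3,-3],[0,0,-4]]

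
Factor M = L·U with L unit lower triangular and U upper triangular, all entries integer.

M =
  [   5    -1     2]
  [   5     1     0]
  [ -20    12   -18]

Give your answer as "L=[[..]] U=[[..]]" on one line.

  r1 -= 1·r0 → [0,2,-2]
  r2 -= -4·r0 → [0,8,-10]
  r2 -= 4·r1 → [0,0,-2]

L=[[1,0,0],[1,1,0],[-4,4,1]] U=[[5,-1,2],[0,2,-2],[0,0,-2]]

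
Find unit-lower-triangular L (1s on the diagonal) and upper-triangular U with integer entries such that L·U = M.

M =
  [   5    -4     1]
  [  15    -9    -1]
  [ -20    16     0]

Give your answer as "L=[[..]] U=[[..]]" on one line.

L=[[1,0,0],[3,1,0],[-4,0,1]] U=[[5,-4,1],[0,3,-4],[0,0,4]]

  r1 -= 3·r0 → [0,3,-4]
  r2 -= -4·r0 → [0,0,4]
  r2 -= 0·r1 → [0,0,4]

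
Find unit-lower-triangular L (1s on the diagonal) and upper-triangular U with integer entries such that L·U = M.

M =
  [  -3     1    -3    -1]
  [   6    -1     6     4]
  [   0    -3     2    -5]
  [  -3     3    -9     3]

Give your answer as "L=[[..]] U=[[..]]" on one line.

L=[[1,0,0,0],[-2,1,0,0],[0,-3,1,0],[1,2,-3,1]] U=[[-3,1,-3,-1],[0,1,0,2],[0,0,2,1],[0,0,0,3]]

  row1 -= -2·row0 → [0,1,0,2]
  row2 -= 0·row0 → [0,-3,2,-5]
  row3 -= 1·row0 → [0,2,-6,4]
  row2 -= -3·row1 → [0,0,2,1]
  row3 -= 2·row1 → [0,0,-6,0]
  row3 -= -3·row2 → [0,0,0,3]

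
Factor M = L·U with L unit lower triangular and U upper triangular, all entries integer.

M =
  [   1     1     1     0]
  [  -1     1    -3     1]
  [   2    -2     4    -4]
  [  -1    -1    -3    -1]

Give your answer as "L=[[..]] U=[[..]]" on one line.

  row1 -= -1·row0 → [0,2,-2,1]
  row2 -= 2·row0 → [0,-4,2,-4]
  row3 -= -1·row0 → [0,0,-2,-1]
  row2 -= -2·row1 → [0,0,-2,-2]
  row3 -= 0·row1 → [0,0,-2,-1]
  row3 -= 1·row2 → [0,0,0,1]

L=[[1,0,0,0],[-1,1,0,0],[2,-2,1,0],[-1,0,1,1]] U=[[1,1,1,0],[0,2,-2,1],[0,0,-2,-2],[0,0,0,1]]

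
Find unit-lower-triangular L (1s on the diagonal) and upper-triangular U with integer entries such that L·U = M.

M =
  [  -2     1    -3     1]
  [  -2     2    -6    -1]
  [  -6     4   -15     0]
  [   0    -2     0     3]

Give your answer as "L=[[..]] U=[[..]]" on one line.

  row1 -= 1·row0 → [0,1,-3,-2]
  row2 -= 3·row0 → [0,1,-6,-3]
  row3 -= 0·row0 → [0,-2,0,3]
  row2 -= 1·row1 → [0,0,-3,-1]
  row3 -= -2·row1 → [0,0,-6,-1]
  row3 -= 2·row2 → [0,0,0,1]

L=[[1,0,0,0],[1,1,0,0],[3,1,1,0],[0,-2,2,1]] U=[[-2,1,-3,1],[0,1,-3,-2],[0,0,-3,-1],[0,0,0,1]]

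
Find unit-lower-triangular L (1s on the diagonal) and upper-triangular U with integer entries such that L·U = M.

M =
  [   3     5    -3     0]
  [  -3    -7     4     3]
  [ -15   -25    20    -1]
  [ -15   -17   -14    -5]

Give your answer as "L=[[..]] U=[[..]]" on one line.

  row1 -= -1·row0 → [0,-2,1,3]
  row2 -= -5·row0 → [0,0,5,-1]
  row3 -= -5·row0 → [0,8,-29,-5]
  row2 -= 0·row1 → [0,0,5,-1]
  row3 -= -4·row1 → [0,0,-25,7]
  row3 -= -5·row2 → [0,0,0,2]

L=[[1,0,0,0],[-1,1,0,0],[-5,0,1,0],[-5,-4,-5,1]] U=[[3,5,-3,0],[0,-2,1,3],[0,0,5,-1],[0,0,0,2]]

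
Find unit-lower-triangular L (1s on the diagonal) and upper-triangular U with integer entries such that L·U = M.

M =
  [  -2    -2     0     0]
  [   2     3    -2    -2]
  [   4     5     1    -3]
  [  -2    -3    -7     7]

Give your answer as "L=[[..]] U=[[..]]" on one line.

L=[[1,0,0,0],[-1,1,0,0],[-2,1,1,0],[1,-1,-3,1]] U=[[-2,-2,0,0],[0,1,-2,-2],[0,0,3,-1],[0,0,0,2]]

  row1 -= -1·row0 → [0,1,-2,-2]
  row2 -= -2·row0 → [0,1,1,-3]
  row3 -= 1·row0 → [0,-1,-7,7]
  row2 -= 1·row1 → [0,0,3,-1]
  row3 -= -1·row1 → [0,0,-9,5]
  row3 -= -3·row2 → [0,0,0,2]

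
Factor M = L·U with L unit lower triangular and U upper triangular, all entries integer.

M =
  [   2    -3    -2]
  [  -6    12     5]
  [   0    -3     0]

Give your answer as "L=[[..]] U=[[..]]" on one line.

L=[[1,0,0],[-3,1,0],[0,-1,1]] U=[[2,-3,-2],[0,3,-1],[0,0,-1]]

  R1 -= -3·R0 → [0,3,-1]
  R2 -= 0·R0 → [0,-3,0]
  R2 -= -1·R1 → [0,0,-1]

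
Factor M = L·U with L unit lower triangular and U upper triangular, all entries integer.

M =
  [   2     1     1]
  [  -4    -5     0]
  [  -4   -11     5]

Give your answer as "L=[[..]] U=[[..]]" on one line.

L=[[1,0,0],[-2,1,0],[-2,3,1]] U=[[2,1,1],[0,-3,2],[0,0,1]]

  row1 -= -2·row0 → [0,-3,2]
  row2 -= -2·row0 → [0,-9,7]
  row2 -= 3·row1 → [0,0,1]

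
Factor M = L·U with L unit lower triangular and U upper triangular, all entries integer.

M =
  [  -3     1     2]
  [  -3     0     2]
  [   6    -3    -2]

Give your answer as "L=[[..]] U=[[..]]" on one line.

L=[[1,0,0],[1,1,0],[-2,1,1]] U=[[-3,1,2],[0,-1,0],[0,0,2]]

  r1 -= 1·r0 → [0,-1,0]
  r2 -= -2·r0 → [0,-1,2]
  r2 -= 1·r1 → [0,0,2]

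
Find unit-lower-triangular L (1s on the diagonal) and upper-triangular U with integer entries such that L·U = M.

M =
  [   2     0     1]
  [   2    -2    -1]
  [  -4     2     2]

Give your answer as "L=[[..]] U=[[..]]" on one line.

L=[[1,0,0],[1,1,0],[-2,-1,1]] U=[[2,0,1],[0,-2,-2],[0,0,2]]

  row1 -= 1·row0 → [0,-2,-2]
  row2 -= -2·row0 → [0,2,4]
  row2 -= -1·row1 → [0,0,2]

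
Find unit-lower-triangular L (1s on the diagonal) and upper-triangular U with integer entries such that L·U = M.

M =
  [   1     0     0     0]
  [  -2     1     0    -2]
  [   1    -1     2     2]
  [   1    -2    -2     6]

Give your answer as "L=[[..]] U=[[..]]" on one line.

L=[[1,0,0,0],[-2,1,0,0],[1,-1,1,0],[1,-2,-1,1]] U=[[1,0,0,0],[0,1,0,-2],[0,0,2,0],[0,0,0,2]]

  R1 -= -2·R0 → [0,1,0,-2]
  R2 -= 1·R0 → [0,-1,2,2]
  R3 -= 1·R0 → [0,-2,-2,6]
  R2 -= -1·R1 → [0,0,2,0]
  R3 -= -2·R1 → [0,0,-2,2]
  R3 -= -1·R2 → [0,0,0,2]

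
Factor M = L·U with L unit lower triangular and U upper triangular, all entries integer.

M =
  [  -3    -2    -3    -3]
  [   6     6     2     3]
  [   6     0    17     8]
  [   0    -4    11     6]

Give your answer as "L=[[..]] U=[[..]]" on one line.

  R1 -= -2·R0 → [0,2,-4,-3]
  R2 -= -2·R0 → [0,-4,11,2]
  R3 -= 0·R0 → [0,-4,11,6]
  R2 -= -2·R1 → [0,0,3,-4]
  R3 -= -2·R1 → [0,0,3,0]
  R3 -= 1·R2 → [0,0,0,4]

L=[[1,0,0,0],[-2,1,0,0],[-2,-2,1,0],[0,-2,1,1]] U=[[-3,-2,-3,-3],[0,2,-4,-3],[0,0,3,-4],[0,0,0,4]]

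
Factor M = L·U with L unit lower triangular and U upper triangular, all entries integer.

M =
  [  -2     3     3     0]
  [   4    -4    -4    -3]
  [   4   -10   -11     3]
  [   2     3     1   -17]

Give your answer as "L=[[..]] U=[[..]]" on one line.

  r1 -= -2·r0 → [0,2,2,-3]
  r2 -= -2·r0 → [0,-4,-5,3]
  r3 -= -1·r0 → [0,6,4,-17]
  r2 -= -2·r1 → [0,0,-1,-3]
  r3 -= 3·r1 → [0,0,-2,-8]
  r3 -= 2·r2 → [0,0,0,-2]

L=[[1,0,0,0],[-2,1,0,0],[-2,-2,1,0],[-1,3,2,1]] U=[[-2,3,3,0],[0,2,2,-3],[0,0,-1,-3],[0,0,0,-2]]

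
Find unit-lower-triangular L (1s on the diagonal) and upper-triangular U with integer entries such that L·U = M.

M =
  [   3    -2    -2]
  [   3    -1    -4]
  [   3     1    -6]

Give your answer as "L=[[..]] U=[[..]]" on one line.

  r1 -= 1·r0 → [0,1,-2]
  r2 -= 1·r0 → [0,3,-4]
  r2 -= 3·r1 → [0,0,2]

L=[[1,0,0],[1,1,0],[1,3,1]] U=[[3,-2,-2],[0,1,-2],[0,0,2]]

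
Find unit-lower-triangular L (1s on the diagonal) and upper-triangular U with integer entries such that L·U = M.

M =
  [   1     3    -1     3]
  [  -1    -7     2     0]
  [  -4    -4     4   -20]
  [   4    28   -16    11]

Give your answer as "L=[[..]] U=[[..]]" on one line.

  R1 -= -1·R0 → [0,-4,1,3]
  R2 -= -4·R0 → [0,8,0,-8]
  R3 -= 4·R0 → [0,16,-12,-1]
  R2 -= -2·R1 → [0,0,2,-2]
  R3 -= -4·R1 → [0,0,-8,11]
  R3 -= -4·R2 → [0,0,0,3]

L=[[1,0,0,0],[-1,1,0,0],[-4,-2,1,0],[4,-4,-4,1]] U=[[1,3,-1,3],[0,-4,1,3],[0,0,2,-2],[0,0,0,3]]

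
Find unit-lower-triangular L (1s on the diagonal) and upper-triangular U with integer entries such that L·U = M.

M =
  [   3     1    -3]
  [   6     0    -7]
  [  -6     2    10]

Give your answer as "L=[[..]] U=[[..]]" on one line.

  R1 -= 2·R0 → [0,-2,-1]
  R2 -= -2·R0 → [0,4,4]
  R2 -= -2·R1 → [0,0,2]

L=[[1,0,0],[2,1,0],[-2,-2,1]] U=[[3,1,-3],[0,-2,-1],[0,0,2]]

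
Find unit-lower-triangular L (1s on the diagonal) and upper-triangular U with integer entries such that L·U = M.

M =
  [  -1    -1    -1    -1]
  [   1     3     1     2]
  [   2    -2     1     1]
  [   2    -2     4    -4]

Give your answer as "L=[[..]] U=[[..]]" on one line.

L=[[1,0,0,0],[-1,1,0,0],[-2,-2,1,0],[-2,-2,-2,1]] U=[[-1,-1,-1,-1],[0,2,0,1],[0,0,-1,1],[0,0,0,-2]]

  r1 -= -1·r0 → [0,2,0,1]
  r2 -= -2·r0 → [0,-4,-1,-1]
  r3 -= -2·r0 → [0,-4,2,-6]
  r2 -= -2·r1 → [0,0,-1,1]
  r3 -= -2·r1 → [0,0,2,-4]
  r3 -= -2·r2 → [0,0,0,-2]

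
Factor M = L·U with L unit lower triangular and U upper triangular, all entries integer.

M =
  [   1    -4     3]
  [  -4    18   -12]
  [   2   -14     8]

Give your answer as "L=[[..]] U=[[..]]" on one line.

L=[[1,0,0],[-4,1,0],[2,-3,1]] U=[[1,-4,3],[0,2,0],[0,0,2]]

  r1 -= -4·r0 → [0,2,0]
  r2 -= 2·r0 → [0,-6,2]
  r2 -= -3·r1 → [0,0,2]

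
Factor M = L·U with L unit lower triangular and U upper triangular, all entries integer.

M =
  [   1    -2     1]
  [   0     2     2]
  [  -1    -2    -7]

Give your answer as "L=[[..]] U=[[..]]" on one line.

  R1 -= 0·R0 → [0,2,2]
  R2 -= -1·R0 → [0,-4,-6]
  R2 -= -2·R1 → [0,0,-2]

L=[[1,0,0],[0,1,0],[-1,-2,1]] U=[[1,-2,1],[0,2,2],[0,0,-2]]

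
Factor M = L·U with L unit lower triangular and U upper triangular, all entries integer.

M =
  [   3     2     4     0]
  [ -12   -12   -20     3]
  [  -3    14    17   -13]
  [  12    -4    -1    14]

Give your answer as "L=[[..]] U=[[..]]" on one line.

L=[[1,0,0,0],[-4,1,0,0],[-1,-4,1,0],[4,3,-1,1]] U=[[3,2,4,0],[0,-4,-4,3],[0,0,5,-1],[0,0,0,4]]

  row1 -= -4·row0 → [0,-4,-4,3]
  row2 -= -1·row0 → [0,16,21,-13]
  row3 -= 4·row0 → [0,-12,-17,14]
  row2 -= -4·row1 → [0,0,5,-1]
  row3 -= 3·row1 → [0,0,-5,5]
  row3 -= -1·row2 → [0,0,0,4]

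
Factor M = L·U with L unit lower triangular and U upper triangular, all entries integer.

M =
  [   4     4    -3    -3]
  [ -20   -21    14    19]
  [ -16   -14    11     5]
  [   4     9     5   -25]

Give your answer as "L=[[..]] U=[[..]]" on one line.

L=[[1,0,0,0],[-5,1,0,0],[-4,-2,1,0],[1,-5,-1,1]] U=[[4,4,-3,-3],[0,-1,-1,4],[0,0,-3,1],[0,0,0,-1]]

  R1 -= -5·R0 → [0,-1,-1,4]
  R2 -= -4·R0 → [0,2,-1,-7]
  R3 -= 1·R0 → [0,5,8,-22]
  R2 -= -2·R1 → [0,0,-3,1]
  R3 -= -5·R1 → [0,0,3,-2]
  R3 -= -1·R2 → [0,0,0,-1]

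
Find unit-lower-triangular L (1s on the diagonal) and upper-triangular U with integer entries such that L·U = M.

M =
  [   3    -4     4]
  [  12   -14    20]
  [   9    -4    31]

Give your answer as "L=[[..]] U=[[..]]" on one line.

L=[[1,0,0],[4,1,0],[3,4,1]] U=[[3,-4,4],[0,2,4],[0,0,3]]

  row1 -= 4·row0 → [0,2,4]
  row2 -= 3·row0 → [0,8,19]
  row2 -= 4·row1 → [0,0,3]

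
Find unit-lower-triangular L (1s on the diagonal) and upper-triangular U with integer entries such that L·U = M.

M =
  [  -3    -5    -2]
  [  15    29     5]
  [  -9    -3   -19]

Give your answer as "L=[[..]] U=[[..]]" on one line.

L=[[1,0,0],[-5,1,0],[3,3,1]] U=[[-3,-5,-2],[0,4,-5],[0,0,2]]

  row1 -= -5·row0 → [0,4,-5]
  row2 -= 3·row0 → [0,12,-13]
  row2 -= 3·row1 → [0,0,2]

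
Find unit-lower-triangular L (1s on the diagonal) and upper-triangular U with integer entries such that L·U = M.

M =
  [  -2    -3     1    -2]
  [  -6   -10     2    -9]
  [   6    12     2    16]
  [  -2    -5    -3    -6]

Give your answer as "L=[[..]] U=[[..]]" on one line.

  r1 -= 3·r0 → [0,-1,-1,-3]
  r2 -= -3·r0 → [0,3,5,10]
  r3 -= 1·r0 → [0,-2,-4,-4]
  r2 -= -3·r1 → [0,0,2,1]
  r3 -= 2·r1 → [0,0,-2,2]
  r3 -= -1·r2 → [0,0,0,3]

L=[[1,0,0,0],[3,1,0,0],[-3,-3,1,0],[1,2,-1,1]] U=[[-2,-3,1,-2],[0,-1,-1,-3],[0,0,2,1],[0,0,0,3]]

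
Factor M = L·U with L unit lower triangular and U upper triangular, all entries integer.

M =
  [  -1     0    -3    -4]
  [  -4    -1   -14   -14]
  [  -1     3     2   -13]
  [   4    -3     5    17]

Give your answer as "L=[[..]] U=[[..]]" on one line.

  R1 -= 4·R0 → [0,-1,-2,2]
  R2 -= 1·R0 → [0,3,5,-9]
  R3 -= -4·R0 → [0,-3,-7,1]
  R2 -= -3·R1 → [0,0,-1,-3]
  R3 -= 3·R1 → [0,0,-1,-5]
  R3 -= 1·R2 → [0,0,0,-2]

L=[[1,0,0,0],[4,1,0,0],[1,-3,1,0],[-4,3,1,1]] U=[[-1,0,-3,-4],[0,-1,-2,2],[0,0,-1,-3],[0,0,0,-2]]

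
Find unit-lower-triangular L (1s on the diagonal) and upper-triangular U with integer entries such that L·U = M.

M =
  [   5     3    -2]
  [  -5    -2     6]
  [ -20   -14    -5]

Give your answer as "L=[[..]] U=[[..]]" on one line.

  row1 -= -1·row0 → [0,1,4]
  row2 -= -4·row0 → [0,-2,-13]
  row2 -= -2·row1 → [0,0,-5]

L=[[1,0,0],[-1,1,0],[-4,-2,1]] U=[[5,3,-2],[0,1,4],[0,0,-5]]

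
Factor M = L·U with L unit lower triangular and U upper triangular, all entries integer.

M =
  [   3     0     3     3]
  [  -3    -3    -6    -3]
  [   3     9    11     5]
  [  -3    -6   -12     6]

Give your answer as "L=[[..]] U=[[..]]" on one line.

  R1 -= -1·R0 → [0,-3,-3,0]
  R2 -= 1·R0 → [0,9,8,2]
  R3 -= -1·R0 → [0,-6,-9,9]
  R2 -= -3·R1 → [0,0,-1,2]
  R3 -= 2·R1 → [0,0,-3,9]
  R3 -= 3·R2 → [0,0,0,3]

L=[[1,0,0,0],[-1,1,0,0],[1,-3,1,0],[-1,2,3,1]] U=[[3,0,3,3],[0,-3,-3,0],[0,0,-1,2],[0,0,0,3]]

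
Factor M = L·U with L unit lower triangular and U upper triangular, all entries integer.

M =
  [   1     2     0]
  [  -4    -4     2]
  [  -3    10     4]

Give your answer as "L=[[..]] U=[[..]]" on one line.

L=[[1,0,0],[-4,1,0],[-3,4,1]] U=[[1,2,0],[0,4,2],[0,0,-4]]

  row1 -= -4·row0 → [0,4,2]
  row2 -= -3·row0 → [0,16,4]
  row2 -= 4·row1 → [0,0,-4]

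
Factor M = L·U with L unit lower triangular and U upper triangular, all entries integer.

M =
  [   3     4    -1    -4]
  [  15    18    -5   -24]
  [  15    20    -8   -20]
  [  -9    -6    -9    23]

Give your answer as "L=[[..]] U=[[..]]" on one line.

L=[[1,0,0,0],[5,1,0,0],[5,0,1,0],[-3,-3,4,1]] U=[[3,4,-1,-4],[0,-2,0,-4],[0,0,-3,0],[0,0,0,-1]]

  row1 -= 5·row0 → [0,-2,0,-4]
  row2 -= 5·row0 → [0,0,-3,0]
  row3 -= -3·row0 → [0,6,-12,11]
  row2 -= 0·row1 → [0,0,-3,0]
  row3 -= -3·row1 → [0,0,-12,-1]
  row3 -= 4·row2 → [0,0,0,-1]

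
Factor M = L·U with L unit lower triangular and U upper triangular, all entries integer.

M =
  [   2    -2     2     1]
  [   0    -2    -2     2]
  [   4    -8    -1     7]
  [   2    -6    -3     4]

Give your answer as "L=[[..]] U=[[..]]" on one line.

L=[[1,0,0,0],[0,1,0,0],[2,2,1,0],[1,2,1,1]] U=[[2,-2,2,1],[0,-2,-2,2],[0,0,-1,1],[0,0,0,-2]]

  r1 -= 0·r0 → [0,-2,-2,2]
  r2 -= 2·r0 → [0,-4,-5,5]
  r3 -= 1·r0 → [0,-4,-5,3]
  r2 -= 2·r1 → [0,0,-1,1]
  r3 -= 2·r1 → [0,0,-1,-1]
  r3 -= 1·r2 → [0,0,0,-2]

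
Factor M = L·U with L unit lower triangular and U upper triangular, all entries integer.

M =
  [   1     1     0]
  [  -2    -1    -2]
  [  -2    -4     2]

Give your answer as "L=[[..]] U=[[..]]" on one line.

  row1 -= -2·row0 → [0,1,-2]
  row2 -= -2·row0 → [0,-2,2]
  row2 -= -2·row1 → [0,0,-2]

L=[[1,0,0],[-2,1,0],[-2,-2,1]] U=[[1,1,0],[0,1,-2],[0,0,-2]]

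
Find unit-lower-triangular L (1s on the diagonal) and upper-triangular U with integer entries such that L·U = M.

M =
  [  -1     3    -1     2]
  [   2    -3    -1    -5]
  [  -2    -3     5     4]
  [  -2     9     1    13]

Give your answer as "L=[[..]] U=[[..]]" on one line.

L=[[1,0,0,0],[-2,1,0,0],[2,-3,1,0],[2,1,-3,1]] U=[[-1,3,-1,2],[0,3,-3,-1],[0,0,-2,-3],[0,0,0,1]]

  r1 -= -2·r0 → [0,3,-3,-1]
  r2 -= 2·r0 → [0,-9,7,0]
  r3 -= 2·r0 → [0,3,3,9]
  r2 -= -3·r1 → [0,0,-2,-3]
  r3 -= 1·r1 → [0,0,6,10]
  r3 -= -3·r2 → [0,0,0,1]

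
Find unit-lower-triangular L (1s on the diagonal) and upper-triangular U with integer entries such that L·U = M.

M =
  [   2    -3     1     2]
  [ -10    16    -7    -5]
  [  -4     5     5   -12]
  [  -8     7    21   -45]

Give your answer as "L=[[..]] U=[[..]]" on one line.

L=[[1,0,0,0],[-5,1,0,0],[-2,-1,1,0],[-4,-5,3,1]] U=[[2,-3,1,2],[0,1,-2,5],[0,0,5,-3],[0,0,0,-3]]

  R1 -= -5·R0 → [0,1,-2,5]
  R2 -= -2·R0 → [0,-1,7,-8]
  R3 -= -4·R0 → [0,-5,25,-37]
  R2 -= -1·R1 → [0,0,5,-3]
  R3 -= -5·R1 → [0,0,15,-12]
  R3 -= 3·R2 → [0,0,0,-3]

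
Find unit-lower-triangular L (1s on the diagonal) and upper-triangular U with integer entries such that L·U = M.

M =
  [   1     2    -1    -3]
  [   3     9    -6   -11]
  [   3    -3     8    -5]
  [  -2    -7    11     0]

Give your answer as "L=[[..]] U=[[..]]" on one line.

L=[[1,0,0,0],[3,1,0,0],[3,-3,1,0],[-2,-1,3,1]] U=[[1,2,-1,-3],[0,3,-3,-2],[0,0,2,-2],[0,0,0,-2]]

  R1 -= 3·R0 → [0,3,-3,-2]
  R2 -= 3·R0 → [0,-9,11,4]
  R3 -= -2·R0 → [0,-3,9,-6]
  R2 -= -3·R1 → [0,0,2,-2]
  R3 -= -1·R1 → [0,0,6,-8]
  R3 -= 3·R2 → [0,0,0,-2]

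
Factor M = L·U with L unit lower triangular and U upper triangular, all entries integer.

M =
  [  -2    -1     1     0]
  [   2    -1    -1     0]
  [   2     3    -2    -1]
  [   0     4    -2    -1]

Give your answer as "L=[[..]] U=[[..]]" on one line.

L=[[1,0,0,0],[-1,1,0,0],[-1,-1,1,0],[0,-2,2,1]] U=[[-2,-1,1,0],[0,-2,0,0],[0,0,-1,-1],[0,0,0,1]]

  R1 -= -1·R0 → [0,-2,0,0]
  R2 -= -1·R0 → [0,2,-1,-1]
  R3 -= 0·R0 → [0,4,-2,-1]
  R2 -= -1·R1 → [0,0,-1,-1]
  R3 -= -2·R1 → [0,0,-2,-1]
  R3 -= 2·R2 → [0,0,0,1]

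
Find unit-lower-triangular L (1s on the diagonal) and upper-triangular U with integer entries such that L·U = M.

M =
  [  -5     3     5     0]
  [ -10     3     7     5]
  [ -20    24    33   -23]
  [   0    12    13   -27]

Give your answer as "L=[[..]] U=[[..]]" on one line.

  r1 -= 2·r0 → [0,-3,-3,5]
  r2 -= 4·r0 → [0,12,13,-23]
  r3 -= 0·r0 → [0,12,13,-27]
  r2 -= -4·r1 → [0,0,1,-3]
  r3 -= -4·r1 → [0,0,1,-7]
  r3 -= 1·r2 → [0,0,0,-4]

L=[[1,0,0,0],[2,1,0,0],[4,-4,1,0],[0,-4,1,1]] U=[[-5,3,5,0],[0,-3,-3,5],[0,0,1,-3],[0,0,0,-4]]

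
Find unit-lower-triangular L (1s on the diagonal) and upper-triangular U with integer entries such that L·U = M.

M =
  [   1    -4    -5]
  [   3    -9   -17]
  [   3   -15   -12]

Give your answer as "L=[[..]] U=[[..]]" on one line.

L=[[1,0,0],[3,1,0],[3,-1,1]] U=[[1,-4,-5],[0,3,-2],[0,0,1]]

  R1 -= 3·R0 → [0,3,-2]
  R2 -= 3·R0 → [0,-3,3]
  R2 -= -1·R1 → [0,0,1]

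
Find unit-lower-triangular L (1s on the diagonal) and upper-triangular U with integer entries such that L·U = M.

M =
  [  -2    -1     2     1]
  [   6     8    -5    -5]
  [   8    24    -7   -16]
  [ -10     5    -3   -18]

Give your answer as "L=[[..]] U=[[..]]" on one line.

L=[[1,0,0,0],[-3,1,0,0],[-4,4,1,0],[5,2,5,1]] U=[[-2,-1,2,1],[0,5,1,-2],[0,0,-3,-4],[0,0,0,1]]

  r1 -= -3·r0 → [0,5,1,-2]
  r2 -= -4·r0 → [0,20,1,-12]
  r3 -= 5·r0 → [0,10,-13,-23]
  r2 -= 4·r1 → [0,0,-3,-4]
  r3 -= 2·r1 → [0,0,-15,-19]
  r3 -= 5·r2 → [0,0,0,1]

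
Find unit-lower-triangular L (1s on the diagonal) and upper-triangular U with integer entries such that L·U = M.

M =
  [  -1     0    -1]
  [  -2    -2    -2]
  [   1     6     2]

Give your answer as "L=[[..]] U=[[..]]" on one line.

  row1 -= 2·row0 → [0,-2,0]
  row2 -= -1·row0 → [0,6,1]
  row2 -= -3·row1 → [0,0,1]

L=[[1,0,0],[2,1,0],[-1,-3,1]] U=[[-1,0,-1],[0,-2,0],[0,0,1]]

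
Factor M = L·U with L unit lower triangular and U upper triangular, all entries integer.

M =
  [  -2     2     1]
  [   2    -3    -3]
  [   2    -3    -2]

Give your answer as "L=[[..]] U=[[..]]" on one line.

  R1 -= -1·R0 → [0,-1,-2]
  R2 -= -1·R0 → [0,-1,-1]
  R2 -= 1·R1 → [0,0,1]

L=[[1,0,0],[-1,1,0],[-1,1,1]] U=[[-2,2,1],[0,-1,-2],[0,0,1]]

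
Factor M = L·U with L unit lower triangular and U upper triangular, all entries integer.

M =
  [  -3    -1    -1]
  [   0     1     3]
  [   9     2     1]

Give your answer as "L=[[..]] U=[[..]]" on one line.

  R1 -= 0·R0 → [0,1,3]
  R2 -= -3·R0 → [0,-1,-2]
  R2 -= -1·R1 → [0,0,1]

L=[[1,0,0],[0,1,0],[-3,-1,1]] U=[[-3,-1,-1],[0,1,3],[0,0,1]]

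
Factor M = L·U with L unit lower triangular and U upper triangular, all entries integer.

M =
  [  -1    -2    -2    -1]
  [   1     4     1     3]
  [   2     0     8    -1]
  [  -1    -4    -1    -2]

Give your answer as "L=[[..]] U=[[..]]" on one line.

  r1 -= -1·r0 → [0,2,-1,2]
  r2 -= -2·r0 → [0,-4,4,-3]
  r3 -= 1·r0 → [0,-2,1,-1]
  r2 -= -2·r1 → [0,0,2,1]
  r3 -= -1·r1 → [0,0,0,1]
  r3 -= 0·r2 → [0,0,0,1]

L=[[1,0,0,0],[-1,1,0,0],[-2,-2,1,0],[1,-1,0,1]] U=[[-1,-2,-2,-1],[0,2,-1,2],[0,0,2,1],[0,0,0,1]]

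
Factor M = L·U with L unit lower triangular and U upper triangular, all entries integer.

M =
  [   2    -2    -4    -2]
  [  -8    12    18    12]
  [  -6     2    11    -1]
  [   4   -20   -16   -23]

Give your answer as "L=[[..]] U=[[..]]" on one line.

  row1 -= -4·row0 → [0,4,2,4]
  row2 -= -3·row0 → [0,-4,-1,-7]
  row3 -= 2·row0 → [0,-16,-8,-19]
  row2 -= -1·row1 → [0,0,1,-3]
  row3 -= -4·row1 → [0,0,0,-3]
  row3 -= 0·row2 → [0,0,0,-3]

L=[[1,0,0,0],[-4,1,0,0],[-3,-1,1,0],[2,-4,0,1]] U=[[2,-2,-4,-2],[0,4,2,4],[0,0,1,-3],[0,0,0,-3]]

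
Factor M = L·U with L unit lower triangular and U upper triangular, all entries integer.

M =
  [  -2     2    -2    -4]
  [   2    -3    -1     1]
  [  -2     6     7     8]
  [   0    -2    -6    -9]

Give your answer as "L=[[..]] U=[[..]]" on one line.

L=[[1,0,0,0],[-1,1,0,0],[1,-4,1,0],[0,2,0,1]] U=[[-2,2,-2,-4],[0,-1,-3,-3],[0,0,-3,0],[0,0,0,-3]]

  row1 -= -1·row0 → [0,-1,-3,-3]
  row2 -= 1·row0 → [0,4,9,12]
  row3 -= 0·row0 → [0,-2,-6,-9]
  row2 -= -4·row1 → [0,0,-3,0]
  row3 -= 2·row1 → [0,0,0,-3]
  row3 -= 0·row2 → [0,0,0,-3]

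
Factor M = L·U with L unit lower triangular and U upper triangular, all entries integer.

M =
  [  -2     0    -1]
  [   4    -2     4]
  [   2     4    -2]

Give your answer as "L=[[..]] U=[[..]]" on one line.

L=[[1,0,0],[-2,1,0],[-1,-2,1]] U=[[-2,0,-1],[0,-2,2],[0,0,1]]

  r1 -= -2·r0 → [0,-2,2]
  r2 -= -1·r0 → [0,4,-3]
  r2 -= -2·r1 → [0,0,1]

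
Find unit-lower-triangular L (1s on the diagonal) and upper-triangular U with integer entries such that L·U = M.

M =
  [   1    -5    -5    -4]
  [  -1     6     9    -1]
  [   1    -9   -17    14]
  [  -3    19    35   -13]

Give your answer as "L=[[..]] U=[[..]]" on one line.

  R1 -= -1·R0 → [0,1,4,-5]
  R2 -= 1·R0 → [0,-4,-12,18]
  R3 -= -3·R0 → [0,4,20,-25]
  R2 -= -4·R1 → [0,0,4,-2]
  R3 -= 4·R1 → [0,0,4,-5]
  R3 -= 1·R2 → [0,0,0,-3]

L=[[1,0,0,0],[-1,1,0,0],[1,-4,1,0],[-3,4,1,1]] U=[[1,-5,-5,-4],[0,1,4,-5],[0,0,4,-2],[0,0,0,-3]]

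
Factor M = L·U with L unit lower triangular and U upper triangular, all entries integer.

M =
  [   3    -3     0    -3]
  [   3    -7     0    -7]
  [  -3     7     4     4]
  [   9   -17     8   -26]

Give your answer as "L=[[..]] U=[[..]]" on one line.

  row1 -= 1·row0 → [0,-4,0,-4]
  row2 -= -1·row0 → [0,4,4,1]
  row3 -= 3·row0 → [0,-8,8,-17]
  row2 -= -1·row1 → [0,0,4,-3]
  row3 -= 2·row1 → [0,0,8,-9]
  row3 -= 2·row2 → [0,0,0,-3]

L=[[1,0,0,0],[1,1,0,0],[-1,-1,1,0],[3,2,2,1]] U=[[3,-3,0,-3],[0,-4,0,-4],[0,0,4,-3],[0,0,0,-3]]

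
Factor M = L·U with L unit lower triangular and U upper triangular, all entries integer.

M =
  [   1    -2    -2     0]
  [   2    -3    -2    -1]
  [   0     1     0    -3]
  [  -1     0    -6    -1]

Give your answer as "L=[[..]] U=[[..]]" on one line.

L=[[1,0,0,0],[2,1,0,0],[0,1,1,0],[-1,-2,2,1]] U=[[1,-2,-2,0],[0,1,2,-1],[0,0,-2,-2],[0,0,0,1]]

  r1 -= 2·r0 → [0,1,2,-1]
  r2 -= 0·r0 → [0,1,0,-3]
  r3 -= -1·r0 → [0,-2,-8,-1]
  r2 -= 1·r1 → [0,0,-2,-2]
  r3 -= -2·r1 → [0,0,-4,-3]
  r3 -= 2·r2 → [0,0,0,1]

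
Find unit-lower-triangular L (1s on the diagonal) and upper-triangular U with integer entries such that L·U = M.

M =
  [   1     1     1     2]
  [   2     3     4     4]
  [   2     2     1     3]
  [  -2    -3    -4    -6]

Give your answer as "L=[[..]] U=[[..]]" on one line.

L=[[1,0,0,0],[2,1,0,0],[2,0,1,0],[-2,-1,0,1]] U=[[1,1,1,2],[0,1,2,0],[0,0,-1,-1],[0,0,0,-2]]

  row1 -= 2·row0 → [0,1,2,0]
  row2 -= 2·row0 → [0,0,-1,-1]
  row3 -= -2·row0 → [0,-1,-2,-2]
  row2 -= 0·row1 → [0,0,-1,-1]
  row3 -= -1·row1 → [0,0,0,-2]
  row3 -= 0·row2 → [0,0,0,-2]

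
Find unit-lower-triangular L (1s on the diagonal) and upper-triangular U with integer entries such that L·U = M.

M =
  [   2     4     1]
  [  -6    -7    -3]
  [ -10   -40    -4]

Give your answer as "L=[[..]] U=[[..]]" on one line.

  r1 -= -3·r0 → [0,5,0]
  r2 -= -5·r0 → [0,-20,1]
  r2 -= -4·r1 → [0,0,1]

L=[[1,0,0],[-3,1,0],[-5,-4,1]] U=[[2,4,1],[0,5,0],[0,0,1]]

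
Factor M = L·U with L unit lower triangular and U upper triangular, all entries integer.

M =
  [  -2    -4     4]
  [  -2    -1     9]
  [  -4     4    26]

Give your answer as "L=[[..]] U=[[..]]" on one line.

L=[[1,0,0],[1,1,0],[2,4,1]] U=[[-2,-4,4],[0,3,5],[0,0,-2]]

  r1 -= 1·r0 → [0,3,5]
  r2 -= 2·r0 → [0,12,18]
  r2 -= 4·r1 → [0,0,-2]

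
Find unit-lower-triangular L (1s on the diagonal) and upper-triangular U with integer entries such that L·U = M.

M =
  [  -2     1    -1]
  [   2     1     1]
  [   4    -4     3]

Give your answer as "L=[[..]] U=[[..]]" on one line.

L=[[1,0,0],[-1,1,0],[-2,-1,1]] U=[[-2,1,-1],[0,2,0],[0,0,1]]

  R1 -= -1·R0 → [0,2,0]
  R2 -= -2·R0 → [0,-2,1]
  R2 -= -1·R1 → [0,0,1]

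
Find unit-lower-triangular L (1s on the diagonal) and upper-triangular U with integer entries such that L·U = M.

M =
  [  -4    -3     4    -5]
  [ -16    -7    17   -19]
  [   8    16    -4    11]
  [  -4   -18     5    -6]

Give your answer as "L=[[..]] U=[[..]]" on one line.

  row1 -= 4·row0 → [0,5,1,1]
  row2 -= -2·row0 → [0,10,4,1]
  row3 -= 1·row0 → [0,-15,1,-1]
  row2 -= 2·row1 → [0,0,2,-1]
  row3 -= -3·row1 → [0,0,4,2]
  row3 -= 2·row2 → [0,0,0,4]

L=[[1,0,0,0],[4,1,0,0],[-2,2,1,0],[1,-3,2,1]] U=[[-4,-3,4,-5],[0,5,1,1],[0,0,2,-1],[0,0,0,4]]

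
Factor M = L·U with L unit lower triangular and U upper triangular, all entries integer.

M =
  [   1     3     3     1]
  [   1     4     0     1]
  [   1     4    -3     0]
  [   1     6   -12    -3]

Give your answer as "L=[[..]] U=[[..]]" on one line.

  R1 -= 1·R0 → [0,1,-3,0]
  R2 -= 1·R0 → [0,1,-6,-1]
  R3 -= 1·R0 → [0,3,-15,-4]
  R2 -= 1·R1 → [0,0,-3,-1]
  R3 -= 3·R1 → [0,0,-6,-4]
  R3 -= 2·R2 → [0,0,0,-2]

L=[[1,0,0,0],[1,1,0,0],[1,1,1,0],[1,3,2,1]] U=[[1,3,3,1],[0,1,-3,0],[0,0,-3,-1],[0,0,0,-2]]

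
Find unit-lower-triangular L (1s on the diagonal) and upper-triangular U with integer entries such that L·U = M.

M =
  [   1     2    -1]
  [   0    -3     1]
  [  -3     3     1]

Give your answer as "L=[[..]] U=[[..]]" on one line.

  R1 -= 0·R0 → [0,-3,1]
  R2 -= -3·R0 → [0,9,-2]
  R2 -= -3·R1 → [0,0,1]

L=[[1,0,0],[0,1,0],[-3,-3,1]] U=[[1,2,-1],[0,-3,1],[0,0,1]]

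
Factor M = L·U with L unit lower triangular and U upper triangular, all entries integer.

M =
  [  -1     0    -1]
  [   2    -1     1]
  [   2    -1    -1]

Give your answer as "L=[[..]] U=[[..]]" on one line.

  r1 -= -2·r0 → [0,-1,-1]
  r2 -= -2·r0 → [0,-1,-3]
  r2 -= 1·r1 → [0,0,-2]

L=[[1,0,0],[-2,1,0],[-2,1,1]] U=[[-1,0,-1],[0,-1,-1],[0,0,-2]]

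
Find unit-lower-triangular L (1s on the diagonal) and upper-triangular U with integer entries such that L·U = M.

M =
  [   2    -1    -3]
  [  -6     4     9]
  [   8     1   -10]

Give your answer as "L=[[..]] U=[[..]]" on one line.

  R1 -= -3·R0 → [0,1,0]
  R2 -= 4·R0 → [0,5,2]
  R2 -= 5·R1 → [0,0,2]

L=[[1,0,0],[-3,1,0],[4,5,1]] U=[[2,-1,-3],[0,1,0],[0,0,2]]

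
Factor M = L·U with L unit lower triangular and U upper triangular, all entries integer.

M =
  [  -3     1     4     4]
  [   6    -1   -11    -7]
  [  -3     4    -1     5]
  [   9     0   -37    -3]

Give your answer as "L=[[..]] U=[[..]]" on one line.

L=[[1,0,0,0],[-2,1,0,0],[1,3,1,0],[-3,3,-4,1]] U=[[-3,1,4,4],[0,1,-3,1],[0,0,4,-2],[0,0,0,-2]]

  r1 -= -2·r0 → [0,1,-3,1]
  r2 -= 1·r0 → [0,3,-5,1]
  r3 -= -3·r0 → [0,3,-25,9]
  r2 -= 3·r1 → [0,0,4,-2]
  r3 -= 3·r1 → [0,0,-16,6]
  r3 -= -4·r2 → [0,0,0,-2]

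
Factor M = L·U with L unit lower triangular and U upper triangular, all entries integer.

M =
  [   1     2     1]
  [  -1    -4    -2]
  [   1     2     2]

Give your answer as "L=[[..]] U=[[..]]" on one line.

L=[[1,0,0],[-1,1,0],[1,0,1]] U=[[1,2,1],[0,-2,-1],[0,0,1]]

  row1 -= -1·row0 → [0,-2,-1]
  row2 -= 1·row0 → [0,0,1]
  row2 -= 0·row1 → [0,0,1]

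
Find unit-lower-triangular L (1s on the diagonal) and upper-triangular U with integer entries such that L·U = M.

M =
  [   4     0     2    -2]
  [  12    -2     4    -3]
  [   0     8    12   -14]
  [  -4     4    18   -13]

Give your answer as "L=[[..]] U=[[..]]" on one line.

  r1 -= 3·r0 → [0,-2,-2,3]
  r2 -= 0·r0 → [0,8,12,-14]
  r3 -= -1·r0 → [0,4,20,-15]
  r2 -= -4·r1 → [0,0,4,-2]
  r3 -= -2·r1 → [0,0,16,-9]
  r3 -= 4·r2 → [0,0,0,-1]

L=[[1,0,0,0],[3,1,0,0],[0,-4,1,0],[-1,-2,4,1]] U=[[4,0,2,-2],[0,-2,-2,3],[0,0,4,-2],[0,0,0,-1]]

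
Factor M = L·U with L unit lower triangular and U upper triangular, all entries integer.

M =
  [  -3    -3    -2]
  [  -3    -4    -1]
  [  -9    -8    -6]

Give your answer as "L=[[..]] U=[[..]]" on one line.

  R1 -= 1·R0 → [0,-1,1]
  R2 -= 3·R0 → [0,1,0]
  R2 -= -1·R1 → [0,0,1]

L=[[1,0,0],[1,1,0],[3,-1,1]] U=[[-3,-3,-2],[0,-1,1],[0,0,1]]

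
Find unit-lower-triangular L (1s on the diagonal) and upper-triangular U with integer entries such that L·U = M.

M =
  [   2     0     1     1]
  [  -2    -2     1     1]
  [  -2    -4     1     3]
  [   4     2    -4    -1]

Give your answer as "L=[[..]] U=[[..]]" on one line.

L=[[1,0,0,0],[-1,1,0,0],[-1,2,1,0],[2,-1,2,1]] U=[[2,0,1,1],[0,-2,2,2],[0,0,-2,0],[0,0,0,-1]]

  R1 -= -1·R0 → [0,-2,2,2]
  R2 -= -1·R0 → [0,-4,2,4]
  R3 -= 2·R0 → [0,2,-6,-3]
  R2 -= 2·R1 → [0,0,-2,0]
  R3 -= -1·R1 → [0,0,-4,-1]
  R3 -= 2·R2 → [0,0,0,-1]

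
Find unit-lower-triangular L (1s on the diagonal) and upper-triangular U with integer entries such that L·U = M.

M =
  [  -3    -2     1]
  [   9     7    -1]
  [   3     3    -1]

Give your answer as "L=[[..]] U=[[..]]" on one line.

L=[[1,0,0],[-3,1,0],[-1,1,1]] U=[[-3,-2,1],[0,1,2],[0,0,-2]]

  r1 -= -3·r0 → [0,1,2]
  r2 -= -1·r0 → [0,1,0]
  r2 -= 1·r1 → [0,0,-2]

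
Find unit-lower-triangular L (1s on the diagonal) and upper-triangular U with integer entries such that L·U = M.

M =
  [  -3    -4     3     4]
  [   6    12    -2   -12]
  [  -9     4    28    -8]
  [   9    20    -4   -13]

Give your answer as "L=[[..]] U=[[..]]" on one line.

L=[[1,0,0,0],[-2,1,0,0],[3,4,1,0],[-3,2,-1,1]] U=[[-3,-4,3,4],[0,4,4,-4],[0,0,3,-4],[0,0,0,3]]

  R1 -= -2·R0 → [0,4,4,-4]
  R2 -= 3·R0 → [0,16,19,-20]
  R3 -= -3·R0 → [0,8,5,-1]
  R2 -= 4·R1 → [0,0,3,-4]
  R3 -= 2·R1 → [0,0,-3,7]
  R3 -= -1·R2 → [0,0,0,3]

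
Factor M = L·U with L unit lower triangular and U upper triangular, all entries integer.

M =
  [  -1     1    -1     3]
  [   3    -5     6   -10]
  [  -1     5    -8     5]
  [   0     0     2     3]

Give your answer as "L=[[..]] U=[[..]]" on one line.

L=[[1,0,0,0],[-3,1,0,0],[1,-2,1,0],[0,0,-2,1]] U=[[-1,1,-1,3],[0,-2,3,-1],[0,0,-1,0],[0,0,0,3]]

  R1 -= -3·R0 → [0,-2,3,-1]
  R2 -= 1·R0 → [0,4,-7,2]
  R3 -= 0·R0 → [0,0,2,3]
  R2 -= -2·R1 → [0,0,-1,0]
  R3 -= 0·R1 → [0,0,2,3]
  R3 -= -2·R2 → [0,0,0,3]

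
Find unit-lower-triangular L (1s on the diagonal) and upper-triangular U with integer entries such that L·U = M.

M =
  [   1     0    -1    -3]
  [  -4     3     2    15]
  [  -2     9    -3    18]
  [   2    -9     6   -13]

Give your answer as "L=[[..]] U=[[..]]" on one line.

L=[[1,0,0,0],[-4,1,0,0],[-2,3,1,0],[2,-3,2,1]] U=[[1,0,-1,-3],[0,3,-2,3],[0,0,1,3],[0,0,0,-4]]

  R1 -= -4·R0 → [0,3,-2,3]
  R2 -= -2·R0 → [0,9,-5,12]
  R3 -= 2·R0 → [0,-9,8,-7]
  R2 -= 3·R1 → [0,0,1,3]
  R3 -= -3·R1 → [0,0,2,2]
  R3 -= 2·R2 → [0,0,0,-4]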